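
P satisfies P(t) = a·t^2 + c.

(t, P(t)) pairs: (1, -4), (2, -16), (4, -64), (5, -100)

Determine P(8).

-256

From P(1) = -4 and P(2) = -16: 1a + c = -4 and 4a + c = -16.
Subtracting: 3a = -12, so a = -4; then c = -4 − (-4)·1 = 0.
So P(t) = -4t² + 0, and P(8) = -256.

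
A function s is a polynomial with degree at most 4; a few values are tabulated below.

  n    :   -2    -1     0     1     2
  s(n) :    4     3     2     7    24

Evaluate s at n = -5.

-53

Write s(n) = an^4 + bn³ + cn² + dn + e; the 5 given values yield a linear system in the 5 coefficients.
Solving, the leading coefficient vanishes, and s(n) = n³ + 3n² + n + 2.
Then s(-5) = -53.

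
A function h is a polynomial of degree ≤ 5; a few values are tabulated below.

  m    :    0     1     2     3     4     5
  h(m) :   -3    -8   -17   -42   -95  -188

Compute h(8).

-827

First differences: -5, -9, -25, -53, -93. Second differences: -4, -16, -28, -40. Third differences: -12, -12, -12.
Level-3 differences are constant, so h has degree 3.
Fitting a degree-3 polynomial gives h(m) = -2m³ + 4m² - 7m - 3.
Then h(8) = -827.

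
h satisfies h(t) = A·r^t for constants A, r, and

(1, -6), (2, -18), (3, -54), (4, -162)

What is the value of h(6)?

-1458

Consecutive ratio: -18/(-6) = 3, and -54/(-18) = 3, so r = 3.
Then A·3^1 = -6 gives A = -2, and h(t) = -2·3^t.
h(6) = -2·3^6 = -1458.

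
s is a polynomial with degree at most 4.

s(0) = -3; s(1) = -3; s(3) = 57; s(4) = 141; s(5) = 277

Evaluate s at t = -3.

-27

Write s(t) = at^4 + bt³ + ct² + dt + e; the 5 given values yield a linear system in the 5 coefficients.
Solving, the leading coefficient vanishes, and s(t) = 2t³ + 2t² - 4t - 3.
Then s(-3) = -27.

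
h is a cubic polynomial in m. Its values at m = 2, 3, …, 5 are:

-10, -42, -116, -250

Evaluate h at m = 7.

-770

Write h(m) = am³ + bm² + cm + d; the 4 given values yield a linear system in the 4 coefficients.
Solving, h(m) = -3m³ + 6m² - 5m.
Then h(7) = -770.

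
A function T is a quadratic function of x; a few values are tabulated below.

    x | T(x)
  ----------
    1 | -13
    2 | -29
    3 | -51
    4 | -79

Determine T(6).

-153

First differences: -16, -22, -28. Second differences: -6, -6.
Level-2 differences are constant, so T has degree 2.
Fitting a degree-2 polynomial gives T(x) = -3x² - 7x - 3.
Then T(6) = -153.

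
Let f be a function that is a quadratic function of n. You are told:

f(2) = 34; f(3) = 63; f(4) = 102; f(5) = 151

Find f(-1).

7

First differences: 29, 39, 49. Second differences: 10, 10.
Level-2 differences are constant, so f has degree 2.
Fitting a degree-2 polynomial gives f(n) = 5n² + 4n + 6.
Then f(-1) = 7.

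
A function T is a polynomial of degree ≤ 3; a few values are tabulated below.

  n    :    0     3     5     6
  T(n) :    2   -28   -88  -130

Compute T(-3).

-40

Write T(n) = an³ + bn² + cn + d; the 4 given values yield a linear system in the 4 coefficients.
Solving, the leading coefficient vanishes, and T(n) = -4n² + 2n + 2.
Then T(-3) = -40.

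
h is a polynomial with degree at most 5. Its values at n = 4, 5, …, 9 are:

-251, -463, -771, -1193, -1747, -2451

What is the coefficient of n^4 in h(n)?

First differences: -212, -308, -422, -554, -704. Second differences: -96, -114, -132, -150. Third differences: -18, -18, -18.
Level-3 differences are constant, so h has degree 3.
Fitting a degree-3 polynomial gives h(n) = -3n³ - 3n² - 2n - 3.
The coefficient of n^4 is 0.

0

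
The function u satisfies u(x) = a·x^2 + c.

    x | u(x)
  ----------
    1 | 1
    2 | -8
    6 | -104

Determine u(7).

-143

From u(1) = 1 and u(2) = -8: 1a + c = 1 and 4a + c = -8.
Subtracting: 3a = -9, so a = -3; then c = 1 − (-3)·1 = 4.
So u(x) = -3x² + 4, and u(7) = -143.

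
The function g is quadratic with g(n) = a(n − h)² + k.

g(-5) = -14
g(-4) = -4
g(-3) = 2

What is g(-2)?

First differences 10, 6; second difference -4 = 2a, so a = -2.
Expanding, the n-coefficient is −2ah = 4h; matching it to the data gives h = -2, and then k = 4.
So g(n) = -2(n + 2)² + 4.
g(-2) = -2·0² + 4 = 4.

4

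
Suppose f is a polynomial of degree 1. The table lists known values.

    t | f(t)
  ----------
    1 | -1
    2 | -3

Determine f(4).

-7

Write f(t) = at + b; the 2 given values yield a linear system in the 2 coefficients.
Solving, f(t) = -2t + 1.
Then f(4) = -7.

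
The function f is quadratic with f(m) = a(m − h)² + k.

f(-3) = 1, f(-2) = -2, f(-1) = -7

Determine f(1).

First differences -3, -5; second difference -2 = 2a, so a = -1.
Expanding, the m-coefficient is −2ah = 2h; matching it to the data gives h = -4, and then k = 2.
So f(m) = -1(m + 4)² + 2.
f(1) = -1·5² + 2 = -23.

-23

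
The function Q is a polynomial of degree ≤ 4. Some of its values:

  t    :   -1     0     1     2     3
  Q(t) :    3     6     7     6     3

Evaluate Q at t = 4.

First differences: 3, 1, -1, -3. Second differences: -2, -2, -2.
Level-2 differences are constant, so Q has degree 2.
Fitting a degree-2 polynomial gives Q(t) = -t² + 2t + 6.
Then Q(4) = -2.

-2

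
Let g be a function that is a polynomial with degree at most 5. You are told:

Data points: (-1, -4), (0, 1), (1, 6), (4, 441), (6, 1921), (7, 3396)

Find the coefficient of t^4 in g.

1

Write g(t) = at^5 + bt^4 + ct³ + dt² + et + p; the 6 given values yield a linear system in the 6 coefficients.
Solving, the leading coefficient vanishes, and g(t) = t^4 + 3t³ - t² + 2t + 1.
The coefficient of t^4 is 1.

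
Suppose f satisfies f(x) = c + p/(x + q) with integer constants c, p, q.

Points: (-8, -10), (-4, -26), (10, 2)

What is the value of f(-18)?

-5

(f(x) − c)(x + q) = p for each data point; the three points give a linear system in c and q, then p follows.
Solving: c = -2, q = 2, p = 48, so f(x) = -2 + 48/(x + 2).
Then f(-18) = -2 + 48/(-16) = -5.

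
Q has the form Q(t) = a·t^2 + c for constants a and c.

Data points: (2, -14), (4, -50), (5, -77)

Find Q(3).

From Q(2) = -14 and Q(4) = -50: 4a + c = -14 and 16a + c = -50.
Subtracting: 12a = -36, so a = -3; then c = -14 − (-3)·4 = -2.
So Q(t) = -3t² − 2, and Q(3) = -29.

-29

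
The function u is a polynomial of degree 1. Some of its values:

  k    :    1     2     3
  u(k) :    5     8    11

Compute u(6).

Write u(k) = ak + b; the 3 given values yield a linear system in the 2 coefficients.
Solving, u(k) = 3k + 2.
Then u(6) = 20.

20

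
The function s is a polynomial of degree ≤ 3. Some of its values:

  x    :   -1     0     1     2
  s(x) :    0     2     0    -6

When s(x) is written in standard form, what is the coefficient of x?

First differences: 2, -2, -6. Second differences: -4, -4.
Level-2 differences are constant, so s has degree 2.
Fitting a degree-2 polynomial gives s(x) = -2x² + 2.
The coefficient of x is 0.

0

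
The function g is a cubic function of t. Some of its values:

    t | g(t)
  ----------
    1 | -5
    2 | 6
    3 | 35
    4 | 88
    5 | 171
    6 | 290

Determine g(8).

Write g(t) = at³ + bt² + ct + d; the 6 given values yield a linear system in the 4 coefficients.
Solving, g(t) = t³ + 3t² - 5t - 4.
Then g(8) = 660.

660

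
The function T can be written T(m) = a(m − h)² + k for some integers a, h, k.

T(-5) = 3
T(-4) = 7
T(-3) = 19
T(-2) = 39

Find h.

-5

First differences 4, 12, 20; second difference 8 = 2a, so a = 4.
Expanding, the m-coefficient is −2ah = -8h; matching it to the data gives h = -5, and then k = 3.
So T(m) = 4(m + 5)² + 3.
Hence h = -5.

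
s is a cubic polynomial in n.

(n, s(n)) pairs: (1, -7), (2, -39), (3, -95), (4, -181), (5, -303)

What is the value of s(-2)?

5

Write s(n) = an³ + bn² + cn + d; the 5 given values yield a linear system in the 4 coefficients.
Solving, s(n) = -n³ - 6n² - 7n + 7.
Then s(-2) = 5.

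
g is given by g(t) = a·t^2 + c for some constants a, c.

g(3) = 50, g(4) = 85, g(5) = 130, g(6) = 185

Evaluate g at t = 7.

250

From g(3) = 50 and g(4) = 85: 9a + c = 50 and 16a + c = 85.
Subtracting: 7a = 35, so a = 5; then c = 50 − 5·9 = 5.
So g(t) = 5t² + 5, and g(7) = 250.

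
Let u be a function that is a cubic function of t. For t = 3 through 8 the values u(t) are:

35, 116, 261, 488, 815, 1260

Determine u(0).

-4

First differences: 81, 145, 227, 327, 445. Second differences: 64, 82, 100, 118. Third differences: 18, 18, 18.
Level-3 differences are constant, so u has degree 3.
Fitting a degree-3 polynomial gives u(t) = 3t³ - 4t² - 2t - 4.
Then u(0) = -4.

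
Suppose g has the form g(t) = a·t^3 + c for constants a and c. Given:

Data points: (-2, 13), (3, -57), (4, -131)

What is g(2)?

-19

From g(-2) = 13 and g(3) = -57: -8a + c = 13 and 27a + c = -57.
Subtracting: 35a = -70, so a = -2; then c = 13 − (-2)·(-8) = -3.
So g(t) = -2t³ − 3, and g(2) = -19.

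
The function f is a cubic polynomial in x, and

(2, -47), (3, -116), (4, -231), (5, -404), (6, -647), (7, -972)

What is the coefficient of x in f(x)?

First differences: -69, -115, -173, -243, -325. Second differences: -46, -58, -70, -82. Third differences: -12, -12, -12.
Level-3 differences are constant, so f has degree 3.
Fitting a degree-3 polynomial gives f(x) = -2x³ - 5x² - 6x + 1.
The coefficient of x is -6.

-6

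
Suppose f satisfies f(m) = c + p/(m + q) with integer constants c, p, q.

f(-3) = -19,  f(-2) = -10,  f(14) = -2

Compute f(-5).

17

(f(m) − c)(m + q) = p for each data point; the three points give a linear system in c and q, then p follows.
Solving: c = -1, q = 4, p = -18, so f(m) = -1 − 18/(m + 4).
Then f(-5) = -1 − 18/(-1) = 17.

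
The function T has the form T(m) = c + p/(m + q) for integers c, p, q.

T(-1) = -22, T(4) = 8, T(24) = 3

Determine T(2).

14

(T(m) − c)(m + q) = p for each data point; the three points give a linear system in c and q, then p follows.
Solving: c = 2, q = 0, p = 24, so T(m) = 2 + 24/(m + 0).
Then T(2) = 2 + 24/2 = 14.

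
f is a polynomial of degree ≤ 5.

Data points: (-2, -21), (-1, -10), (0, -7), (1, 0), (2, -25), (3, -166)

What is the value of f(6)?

First differences: 11, 3, 7, -25, -141. Second differences: -8, 4, -32, -116. Third differences: 12, -36, -84. Fourth differences: -48, -48.
Level-4 differences are constant, so f has degree 4.
Fitting a degree-4 polynomial gives f(k) = -2k^4 - 2k³ + 4k² + 7k - 7.
Then f(6) = -2845.

-2845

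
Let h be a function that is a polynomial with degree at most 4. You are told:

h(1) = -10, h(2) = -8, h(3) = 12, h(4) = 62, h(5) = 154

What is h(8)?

First differences: 2, 20, 50, 92. Second differences: 18, 30, 42. Third differences: 12, 12.
Level-3 differences are constant, so h has degree 3.
Fitting a degree-3 polynomial gives h(k) = 2k³ - 3k² - 3k - 6.
Then h(8) = 802.

802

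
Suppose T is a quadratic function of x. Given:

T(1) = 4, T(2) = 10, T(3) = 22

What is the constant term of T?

4

Write T(x) = ax² + bx + c; the 3 given values yield a linear system in the 3 coefficients.
Solving, T(x) = 3x² - 3x + 4.
The constant term is T(0) = 4.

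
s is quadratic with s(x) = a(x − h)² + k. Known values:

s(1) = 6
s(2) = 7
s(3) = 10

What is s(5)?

First differences 1, 3; second difference 2 = 2a, so a = 1.
Expanding, the x-coefficient is −2ah = -2h; matching it to the data gives h = 1, and then k = 6.
So s(x) = 1(x − 1)² + 6.
s(5) = 1·4² + 6 = 22.

22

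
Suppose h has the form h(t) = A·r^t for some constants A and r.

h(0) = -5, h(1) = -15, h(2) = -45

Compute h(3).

-135

Consecutive ratio: -15/(-5) = 3, and -45/(-15) = 3, so r = 3.
Then A·3^0 = -5 gives A = -5, and h(t) = -5·3^t.
h(3) = -5·3^3 = -135.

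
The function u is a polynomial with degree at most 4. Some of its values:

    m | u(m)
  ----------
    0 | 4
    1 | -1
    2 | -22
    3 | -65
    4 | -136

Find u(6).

-386

First differences: -5, -21, -43, -71. Second differences: -16, -22, -28. Third differences: -6, -6.
Level-3 differences are constant, so u has degree 3.
Fitting a degree-3 polynomial gives u(m) = -m³ - 5m² + m + 4.
Then u(6) = -386.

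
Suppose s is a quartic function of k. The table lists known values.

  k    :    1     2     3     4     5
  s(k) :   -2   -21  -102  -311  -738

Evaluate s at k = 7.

-2726

Write s(k) = ak^4 + bk³ + ck² + dk + e; the 5 given values yield a linear system in the 5 coefficients.
Solving, s(k) = -k^4 - k³ + 3k - 3.
Then s(7) = -2726.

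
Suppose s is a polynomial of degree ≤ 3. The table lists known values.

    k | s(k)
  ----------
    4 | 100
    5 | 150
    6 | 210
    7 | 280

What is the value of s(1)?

10

First differences: 50, 60, 70. Second differences: 10, 10.
Level-2 differences are constant, so s has degree 2.
Fitting a degree-2 polynomial gives s(k) = 5k² + 5k.
Then s(1) = 10.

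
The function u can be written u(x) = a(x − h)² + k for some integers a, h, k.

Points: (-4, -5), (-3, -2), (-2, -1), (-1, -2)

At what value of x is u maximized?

-2

First differences 3, 1, -1; second difference -2 = 2a, so a = -1.
Expanding, the x-coefficient is −2ah = 2h; matching it to the data gives h = -2, and then k = -1.
So u(x) = -1(x + 2)² − 1.
Hence h = -2.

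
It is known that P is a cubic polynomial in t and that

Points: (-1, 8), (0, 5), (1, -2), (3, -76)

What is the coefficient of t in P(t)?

Write P(t) = at³ + bt² + ct + d; the 4 given values yield a linear system in the 4 coefficients.
Solving, P(t) = -2t³ - 2t² - 3t + 5.
The coefficient of t is -3.

-3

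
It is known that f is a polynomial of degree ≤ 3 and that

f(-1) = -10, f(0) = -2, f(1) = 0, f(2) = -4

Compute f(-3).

Write f(n) = an³ + bn² + cn + d; the 4 given values yield a linear system in the 4 coefficients.
Solving, the leading coefficient vanishes, and f(n) = -3n² + 5n - 2.
Then f(-3) = -44.

-44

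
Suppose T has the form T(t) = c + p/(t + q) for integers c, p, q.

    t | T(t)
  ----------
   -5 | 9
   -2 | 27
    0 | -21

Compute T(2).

(T(t) − c)(t + q) = p for each data point; the three points give a linear system in c and q, then p follows.
Solving: c = 3, q = 1, p = -24, so T(t) = 3 − 24/(t + 1).
Then T(2) = 3 − 24/3 = -5.

-5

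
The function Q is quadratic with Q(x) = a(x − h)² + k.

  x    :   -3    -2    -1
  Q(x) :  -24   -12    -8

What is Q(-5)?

First differences 12, 4; second difference -8 = 2a, so a = -4.
Expanding, the x-coefficient is −2ah = 8h; matching it to the data gives h = -1, and then k = -8.
So Q(x) = -4(x + 1)² − 8.
Q(-5) = -4·(-4)² − 8 = -72.

-72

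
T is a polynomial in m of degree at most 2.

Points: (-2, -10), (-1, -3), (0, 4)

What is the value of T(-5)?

-31

Write T(m) = am² + bm + c; the 3 given values yield a linear system in the 3 coefficients.
Solving, the leading coefficient vanishes, and T(m) = 7m + 4.
Then T(-5) = -31.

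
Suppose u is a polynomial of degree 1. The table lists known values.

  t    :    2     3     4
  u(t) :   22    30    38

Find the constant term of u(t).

Write u(t) = at + b; the 3 given values yield a linear system in the 2 coefficients.
Solving, u(t) = 8t + 6.
The constant term is u(0) = 6.

6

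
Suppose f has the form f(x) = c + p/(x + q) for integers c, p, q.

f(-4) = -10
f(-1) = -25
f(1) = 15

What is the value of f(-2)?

-15

(f(x) − c)(x + q) = p for each data point; the three points give a linear system in c and q, then p follows.
Solving: c = -5, q = 0, p = 20, so f(x) = -5 + 20/(x + 0).
Then f(-2) = -5 + 20/(-2) = -15.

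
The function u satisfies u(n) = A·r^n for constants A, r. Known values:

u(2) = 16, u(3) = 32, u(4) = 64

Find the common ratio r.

Consecutive ratio: 32/16 = 2, and 64/32 = 2, so r = 2.
Then A·2^2 = 16 gives A = 4, and u(n) = 4·2^n.

2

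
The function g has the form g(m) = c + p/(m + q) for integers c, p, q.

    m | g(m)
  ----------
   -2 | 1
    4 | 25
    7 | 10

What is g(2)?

-15

(g(m) − c)(m + q) = p for each data point; the three points give a linear system in c and q, then p follows.
Solving: c = 5, q = -3, p = 20, so g(m) = 5 + 20/(m − 3).
Then g(2) = 5 + 20/(-1) = -15.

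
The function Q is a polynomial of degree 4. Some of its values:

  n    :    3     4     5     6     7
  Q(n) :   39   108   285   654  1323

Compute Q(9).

Write Q(n) = an^4 + bn³ + cn² + dn + e; the 5 given values yield a linear system in the 5 coefficients.
Solving, Q(n) = n^4 - 4n³ + 5n² + 7n.
Then Q(9) = 4113.

4113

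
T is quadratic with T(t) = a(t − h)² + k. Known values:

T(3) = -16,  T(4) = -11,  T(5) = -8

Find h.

6

First differences 5, 3; second difference -2 = 2a, so a = -1.
Expanding, the t-coefficient is −2ah = 2h; matching it to the data gives h = 6, and then k = -7.
So T(t) = -1(t − 6)² − 7.
Hence h = 6.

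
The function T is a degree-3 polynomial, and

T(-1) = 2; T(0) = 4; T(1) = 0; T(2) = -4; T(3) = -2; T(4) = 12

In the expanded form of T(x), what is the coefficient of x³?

1

First differences: 2, -4, -4, 2, 14. Second differences: -6, 0, 6, 12. Third differences: 6, 6, 6.
Level-3 differences are constant, so T has degree 3.
Fitting a degree-3 polynomial gives T(x) = x³ - 3x² - 2x + 4.
The coefficient of x³ is 1.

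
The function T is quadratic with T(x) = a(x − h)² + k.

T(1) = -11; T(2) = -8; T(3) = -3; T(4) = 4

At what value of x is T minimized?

First differences 3, 5, 7; second difference 2 = 2a, so a = 1.
Expanding, the x-coefficient is −2ah = -2h; matching it to the data gives h = 0, and then k = -12.
So T(x) = 1(x + 0)² − 12.
Hence h = 0.

0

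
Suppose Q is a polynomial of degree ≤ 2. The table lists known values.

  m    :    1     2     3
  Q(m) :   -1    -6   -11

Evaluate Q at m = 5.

-21

First differences: -5, -5.
Level-1 differences are constant, so Q has degree 1.
Fitting a degree-1 polynomial gives Q(m) = -5m + 4.
Then Q(5) = -21.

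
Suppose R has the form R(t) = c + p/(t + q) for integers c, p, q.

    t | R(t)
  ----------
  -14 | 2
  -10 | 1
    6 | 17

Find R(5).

21

(R(t) − c)(t + q) = p for each data point; the three points give a linear system in c and q, then p follows.
Solving: c = 5, q = -2, p = 48, so R(t) = 5 + 48/(t − 2).
Then R(5) = 5 + 48/3 = 21.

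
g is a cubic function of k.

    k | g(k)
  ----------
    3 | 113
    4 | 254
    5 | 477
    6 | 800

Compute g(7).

1241

Write g(k) = ak³ + bk² + ck + d; the 4 given values yield a linear system in the 4 coefficients.
Solving, g(k) = 3k³ + 5k² - 5k + 2.
Then g(7) = 1241.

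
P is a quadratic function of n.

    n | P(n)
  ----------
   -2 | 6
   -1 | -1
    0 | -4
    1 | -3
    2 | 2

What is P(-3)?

17

First differences: -7, -3, 1, 5. Second differences: 4, 4, 4.
Level-2 differences are constant, so P has degree 2.
Fitting a degree-2 polynomial gives P(n) = 2n² - n - 4.
Then P(-3) = 17.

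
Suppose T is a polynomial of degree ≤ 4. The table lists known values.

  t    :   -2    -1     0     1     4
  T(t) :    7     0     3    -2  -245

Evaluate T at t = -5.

268

Write T(t) = at^4 + bt³ + ct² + dt + e; the 5 given values yield a linear system in the 5 coefficients.
Solving, the leading coefficient vanishes, and T(t) = -3t³ - 4t² + 2t + 3.
Then T(-5) = 268.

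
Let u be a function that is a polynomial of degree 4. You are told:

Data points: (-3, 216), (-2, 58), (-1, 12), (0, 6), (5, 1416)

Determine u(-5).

1396

Write u(x) = ax^4 + bx³ + cx² + dx + e; the 5 given values yield a linear system in the 5 coefficients.
Solving, u(x) = 2x^4 + 6x² + 2x + 6.
Then u(-5) = 1396.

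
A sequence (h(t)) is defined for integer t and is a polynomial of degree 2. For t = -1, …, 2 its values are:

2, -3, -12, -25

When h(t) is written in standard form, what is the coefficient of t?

First differences: -5, -9, -13. Second differences: -4, -4.
Level-2 differences are constant, so h has degree 2.
Fitting a degree-2 polynomial gives h(t) = -2t² - 7t - 3.
The coefficient of t is -7.

-7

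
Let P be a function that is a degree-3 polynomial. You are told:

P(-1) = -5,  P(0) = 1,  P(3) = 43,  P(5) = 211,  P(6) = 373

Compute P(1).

3

Write P(t) = at³ + bt² + ct + d; the 5 given values yield a linear system in the 4 coefficients.
Solving, P(t) = 2t³ - 2t² + 2t + 1.
Then P(1) = 3.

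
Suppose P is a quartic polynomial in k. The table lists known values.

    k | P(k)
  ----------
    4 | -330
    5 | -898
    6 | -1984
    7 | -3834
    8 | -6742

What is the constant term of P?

2

Write P(k) = ak^4 + bk³ + ck² + dk + e; the 5 given values yield a linear system in the 5 coefficients.
Solving, P(k) = -2k^4 + 3k³ - 2k² + 5k + 2.
The constant term is P(0) = 2.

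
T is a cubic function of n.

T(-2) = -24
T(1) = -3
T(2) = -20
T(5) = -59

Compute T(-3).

-75

Write T(n) = an³ + bn² + cn + d; the 4 given values yield a linear system in the 4 coefficients.
Solving, T(n) = n³ - 7n² - 3n + 6.
Then T(-3) = -75.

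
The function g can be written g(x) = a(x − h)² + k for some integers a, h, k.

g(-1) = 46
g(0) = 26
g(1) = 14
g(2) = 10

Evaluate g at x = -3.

110

First differences -20, -12, -4; second difference 8 = 2a, so a = 4.
Expanding, the x-coefficient is −2ah = -8h; matching it to the data gives h = 2, and then k = 10.
So g(x) = 4(x − 2)² + 10.
g(-3) = 4·(-5)² + 10 = 110.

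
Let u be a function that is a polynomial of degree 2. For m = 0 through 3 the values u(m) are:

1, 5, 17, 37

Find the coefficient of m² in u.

4

First differences: 4, 12, 20. Second differences: 8, 8.
Level-2 differences are constant, so u has degree 2.
Fitting a degree-2 polynomial gives u(m) = 4m² + 1.
The coefficient of m² is 4.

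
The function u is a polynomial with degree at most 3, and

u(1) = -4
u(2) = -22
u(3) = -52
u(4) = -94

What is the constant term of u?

First differences: -18, -30, -42. Second differences: -12, -12.
Level-2 differences are constant, so u has degree 2.
Fitting a degree-2 polynomial gives u(m) = -6m² + 2.
The constant term is u(0) = 2.

2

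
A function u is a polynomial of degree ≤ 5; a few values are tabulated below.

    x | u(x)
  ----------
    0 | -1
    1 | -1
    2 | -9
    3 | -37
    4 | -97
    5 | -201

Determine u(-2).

First differences: 0, -8, -28, -60, -104. Second differences: -8, -20, -32, -44. Third differences: -12, -12, -12.
Level-3 differences are constant, so u has degree 3.
Fitting a degree-3 polynomial gives u(x) = -2x³ + 2x² - 1.
Then u(-2) = 23.

23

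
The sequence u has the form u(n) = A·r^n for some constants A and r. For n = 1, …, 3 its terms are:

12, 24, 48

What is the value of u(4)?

Consecutive ratio: 24/12 = 2, and 48/24 = 2, so r = 2.
Then A·2^1 = 12 gives A = 6, and u(n) = 6·2^n.
u(4) = 6·2^4 = 96.

96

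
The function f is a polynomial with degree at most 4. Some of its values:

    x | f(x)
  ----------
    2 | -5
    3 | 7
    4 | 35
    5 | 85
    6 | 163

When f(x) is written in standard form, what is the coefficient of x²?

First differences: 12, 28, 50, 78. Second differences: 16, 22, 28. Third differences: 6, 6.
Level-3 differences are constant, so f has degree 3.
Fitting a degree-3 polynomial gives f(x) = x³ - x² - 2x - 5.
The coefficient of x² is -1.

-1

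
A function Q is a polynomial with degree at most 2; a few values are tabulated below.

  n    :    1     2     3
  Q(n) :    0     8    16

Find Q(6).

Write Q(n) = an² + bn + c; the 3 given values yield a linear system in the 3 coefficients.
Solving, the leading coefficient vanishes, and Q(n) = 8n - 8.
Then Q(6) = 40.

40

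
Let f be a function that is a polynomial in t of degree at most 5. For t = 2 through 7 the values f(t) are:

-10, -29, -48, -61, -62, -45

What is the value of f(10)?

174

First differences: -19, -19, -13, -1, 17. Second differences: 0, 6, 12, 18. Third differences: 6, 6, 6.
Level-3 differences are constant, so f has degree 3.
Fitting a degree-3 polynomial gives f(t) = t³ - 9t² + 7t + 4.
Then f(10) = 174.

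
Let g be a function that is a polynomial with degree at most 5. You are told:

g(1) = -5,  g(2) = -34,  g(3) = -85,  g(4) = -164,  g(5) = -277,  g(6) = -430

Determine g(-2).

Write g(m) = am^5 + bm^4 + cm³ + dm² + em + p; the 6 given values yield a linear system in the 6 coefficients.
Solving, the top 2 coefficients vanish, and g(m) = -m³ - 5m² - 7m + 8.
Then g(-2) = 10.

10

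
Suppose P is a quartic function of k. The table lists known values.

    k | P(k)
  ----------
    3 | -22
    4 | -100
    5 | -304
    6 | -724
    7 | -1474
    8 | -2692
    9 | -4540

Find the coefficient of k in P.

0

First differences: -78, -204, -420, -750, -1218, -1848. Second differences: -126, -216, -330, -468, -630. Third differences: -90, -114, -138, -162. Fourth differences: -24, -24, -24.
Level-4 differences are constant, so P has degree 4.
Fitting a degree-4 polynomial gives P(k) = -k^4 + 3k³ - 2k² - 4.
The coefficient of k is 0.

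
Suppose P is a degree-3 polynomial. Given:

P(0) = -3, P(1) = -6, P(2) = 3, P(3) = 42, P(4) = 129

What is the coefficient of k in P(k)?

First differences: -3, 9, 39, 87. Second differences: 12, 30, 48. Third differences: 18, 18.
Level-3 differences are constant, so P has degree 3.
Fitting a degree-3 polynomial gives P(k) = 3k³ - 3k² - 3k - 3.
The coefficient of k is -3.

-3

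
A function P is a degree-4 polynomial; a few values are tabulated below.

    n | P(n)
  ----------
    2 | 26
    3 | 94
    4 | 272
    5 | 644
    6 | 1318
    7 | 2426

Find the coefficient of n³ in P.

First differences: 68, 178, 372, 674, 1108. Second differences: 110, 194, 302, 434. Third differences: 84, 108, 132. Fourth differences: 24, 24.
Level-4 differences are constant, so P has degree 4.
Fitting a degree-4 polynomial gives P(n) = n^4 + 3n + 4.
The coefficient of n³ is 0.

0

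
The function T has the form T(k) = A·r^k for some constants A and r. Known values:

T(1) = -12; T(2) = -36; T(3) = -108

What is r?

Consecutive ratio: -36/(-12) = 3, and -108/(-36) = 3, so r = 3.
Then A·3^1 = -12 gives A = -4, and T(k) = -4·3^k.

3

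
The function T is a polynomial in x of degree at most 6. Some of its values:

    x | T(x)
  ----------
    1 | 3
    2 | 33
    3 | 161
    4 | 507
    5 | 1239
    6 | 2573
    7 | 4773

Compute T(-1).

-3

First differences: 30, 128, 346, 732, 1334, 2200. Second differences: 98, 218, 386, 602, 866. Third differences: 120, 168, 216, 264. Fourth differences: 48, 48, 48.
Level-4 differences are constant, so T has degree 4.
Fitting a degree-4 polynomial gives T(x) = 2x^4 - x² + 3x - 1.
Then T(-1) = -3.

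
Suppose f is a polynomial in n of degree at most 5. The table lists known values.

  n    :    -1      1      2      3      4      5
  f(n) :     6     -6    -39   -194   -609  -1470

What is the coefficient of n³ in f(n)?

Write f(n) = an^5 + bn^4 + cn³ + dn² + en + p; the 6 given values yield a linear system in the 6 coefficients.
Solving, the leading coefficient vanishes, and f(n) = -2n^4 - 3n³ + 7n² - 3n - 5.
The coefficient of n³ is -3.

-3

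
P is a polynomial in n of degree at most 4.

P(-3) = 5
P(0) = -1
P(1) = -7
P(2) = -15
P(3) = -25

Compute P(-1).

3

Write P(n) = an^4 + bn³ + cn² + dn + e; the 5 given values yield a linear system in the 5 coefficients.
Solving, the top 2 coefficients vanish, and P(n) = -n² - 5n - 1.
Then P(-1) = 3.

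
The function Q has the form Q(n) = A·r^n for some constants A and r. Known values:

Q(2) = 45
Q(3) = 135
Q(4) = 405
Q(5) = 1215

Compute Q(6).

3645

Consecutive ratio: 135/45 = 3, and 405/135 = 3, so r = 3.
Then A·3^2 = 45 gives A = 5, and Q(n) = 5·3^n.
Q(6) = 5·3^6 = 3645.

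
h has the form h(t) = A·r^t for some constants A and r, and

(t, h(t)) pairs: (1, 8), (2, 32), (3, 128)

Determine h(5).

2048

Consecutive ratio: 32/8 = 4, and 128/32 = 4, so r = 4.
Then A·4^1 = 8 gives A = 2, and h(t) = 2·4^t.
h(5) = 2·4^5 = 2048.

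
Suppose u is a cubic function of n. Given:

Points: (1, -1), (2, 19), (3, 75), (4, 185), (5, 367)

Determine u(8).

1525

First differences: 20, 56, 110, 182. Second differences: 36, 54, 72. Third differences: 18, 18.
Level-3 differences are constant, so u has degree 3.
Fitting a degree-3 polynomial gives u(n) = 3n³ - n - 3.
Then u(8) = 1525.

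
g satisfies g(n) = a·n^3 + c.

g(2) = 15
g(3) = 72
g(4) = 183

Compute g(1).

From g(2) = 15 and g(3) = 72: 8a + c = 15 and 27a + c = 72.
Subtracting: 19a = 57, so a = 3; then c = 15 − 3·8 = -9.
So g(n) = 3n³ − 9, and g(1) = -6.

-6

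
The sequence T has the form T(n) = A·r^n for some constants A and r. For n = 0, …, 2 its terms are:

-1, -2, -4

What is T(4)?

Consecutive ratio: -2/(-1) = 2, and -4/(-2) = 2, so r = 2.
Then A·2^0 = -1 gives A = -1, and T(n) = -1·2^n.
T(4) = -1·2^4 = -16.

-16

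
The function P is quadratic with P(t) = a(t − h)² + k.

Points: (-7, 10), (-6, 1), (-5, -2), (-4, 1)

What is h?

-5

First differences -9, -3, 3; second difference 6 = 2a, so a = 3.
Expanding, the t-coefficient is −2ah = -6h; matching it to the data gives h = -5, and then k = -2.
So P(t) = 3(t + 5)² − 2.
Hence h = -5.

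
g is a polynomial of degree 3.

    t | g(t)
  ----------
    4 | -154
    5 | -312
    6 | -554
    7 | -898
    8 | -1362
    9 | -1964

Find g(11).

First differences: -158, -242, -344, -464, -602. Second differences: -84, -102, -120, -138. Third differences: -18, -18, -18.
Level-3 differences are constant, so g has degree 3.
Fitting a degree-3 polynomial gives g(t) = -3t³ + 3t² - 2t - 2.
Then g(11) = -3654.

-3654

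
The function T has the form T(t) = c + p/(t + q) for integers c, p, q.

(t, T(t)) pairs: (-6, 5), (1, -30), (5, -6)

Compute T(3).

-10

(T(t) − c)(t + q) = p for each data point; the three points give a linear system in c and q, then p follows.
Solving: c = 0, q = 0, p = -30, so T(t) = -30/(t + 0).
Then T(3) = 0 − 30/3 = -10.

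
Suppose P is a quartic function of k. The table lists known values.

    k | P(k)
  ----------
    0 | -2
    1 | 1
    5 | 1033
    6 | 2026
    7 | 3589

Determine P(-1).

Write P(k) = ak^4 + bk³ + ck² + dk + e; the 5 given values yield a linear system in the 5 coefficients.
Solving, P(k) = k^4 + 4k³ - 4k² + 2k - 2.
Then P(-1) = -11.

-11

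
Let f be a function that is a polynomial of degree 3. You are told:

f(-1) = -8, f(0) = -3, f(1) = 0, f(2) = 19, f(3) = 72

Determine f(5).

352

First differences: 5, 3, 19, 53. Second differences: -2, 16, 34. Third differences: 18, 18.
Level-3 differences are constant, so f has degree 3.
Fitting a degree-3 polynomial gives f(n) = 3n³ - n² + n - 3.
Then f(5) = 352.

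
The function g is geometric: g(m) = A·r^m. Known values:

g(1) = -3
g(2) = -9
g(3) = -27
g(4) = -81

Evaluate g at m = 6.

Consecutive ratio: -9/(-3) = 3, and -27/(-9) = 3, so r = 3.
Then A·3^1 = -3 gives A = -1, and g(m) = -1·3^m.
g(6) = -1·3^6 = -729.

-729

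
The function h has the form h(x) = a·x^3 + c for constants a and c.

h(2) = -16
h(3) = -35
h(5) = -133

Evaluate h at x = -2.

0

From h(2) = -16 and h(3) = -35: 8a + c = -16 and 27a + c = -35.
Subtracting: 19a = -19, so a = -1; then c = -16 − (-1)·8 = -8.
So h(x) = -1x³ − 8, and h(-2) = 0.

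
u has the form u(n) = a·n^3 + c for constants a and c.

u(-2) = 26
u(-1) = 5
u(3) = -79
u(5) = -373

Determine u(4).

-190

From u(-2) = 26 and u(-1) = 5: -8a + c = 26 and -1a + c = 5.
Subtracting: 7a = -21, so a = -3; then c = 26 − (-3)·(-8) = 2.
So u(n) = -3n³ + 2, and u(4) = -190.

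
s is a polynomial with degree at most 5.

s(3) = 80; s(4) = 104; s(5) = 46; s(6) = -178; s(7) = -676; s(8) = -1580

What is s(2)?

First differences: 24, -58, -224, -498, -904. Second differences: -82, -166, -274, -406. Third differences: -84, -108, -132. Fourth differences: -24, -24.
Level-4 differences are constant, so s has degree 4.
Fitting a degree-4 polynomial gives s(k) = -k^4 + 4k³ + 8k² - 5k - 4.
Then s(2) = 34.

34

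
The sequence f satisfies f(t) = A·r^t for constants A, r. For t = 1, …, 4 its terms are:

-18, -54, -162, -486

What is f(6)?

-4374

Consecutive ratio: -54/(-18) = 3, and -162/(-54) = 3, so r = 3.
Then A·3^1 = -18 gives A = -6, and f(t) = -6·3^t.
f(6) = -6·3^6 = -4374.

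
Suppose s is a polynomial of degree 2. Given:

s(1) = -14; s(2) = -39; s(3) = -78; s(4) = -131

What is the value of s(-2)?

Write s(x) = ax² + bx + c; the 4 given values yield a linear system in the 3 coefficients.
Solving, s(x) = -7x² - 4x - 3.
Then s(-2) = -23.

-23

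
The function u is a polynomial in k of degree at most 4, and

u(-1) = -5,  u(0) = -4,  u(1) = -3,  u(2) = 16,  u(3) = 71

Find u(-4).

First differences: 1, 1, 19, 55. Second differences: 0, 18, 36. Third differences: 18, 18.
Level-3 differences are constant, so u has degree 3.
Fitting a degree-3 polynomial gives u(k) = 3k³ - 2k - 4.
Then u(-4) = -188.

-188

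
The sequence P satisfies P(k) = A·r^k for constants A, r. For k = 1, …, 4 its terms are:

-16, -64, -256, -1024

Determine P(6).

Consecutive ratio: -64/(-16) = 4, and -256/(-64) = 4, so r = 4.
Then A·4^1 = -16 gives A = -4, and P(k) = -4·4^k.
P(6) = -4·4^6 = -16384.

-16384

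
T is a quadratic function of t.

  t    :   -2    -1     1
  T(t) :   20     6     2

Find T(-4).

Write T(t) = at² + bt + c; the 3 given values yield a linear system in the 3 coefficients.
Solving, T(t) = 4t² - 2t.
Then T(-4) = 72.

72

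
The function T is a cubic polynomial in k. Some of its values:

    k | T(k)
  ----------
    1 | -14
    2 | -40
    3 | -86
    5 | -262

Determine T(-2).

4

Write T(k) = ak³ + bk² + ck + d; the 4 given values yield a linear system in the 4 coefficients.
Solving, T(k) = -k³ - 4k² - 7k - 2.
Then T(-2) = 4.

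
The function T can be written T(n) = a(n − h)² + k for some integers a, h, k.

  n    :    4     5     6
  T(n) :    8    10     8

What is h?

5

First differences 2, -2; second difference -4 = 2a, so a = -2.
Expanding, the n-coefficient is −2ah = 4h; matching it to the data gives h = 5, and then k = 10.
So T(n) = -2(n − 5)² + 10.
Hence h = 5.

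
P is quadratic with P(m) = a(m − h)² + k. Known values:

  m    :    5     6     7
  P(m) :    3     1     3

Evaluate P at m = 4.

First differences -2, 2; second difference 4 = 2a, so a = 2.
Expanding, the m-coefficient is −2ah = -4h; matching it to the data gives h = 6, and then k = 1.
So P(m) = 2(m − 6)² + 1.
P(4) = 2·(-2)² + 1 = 9.

9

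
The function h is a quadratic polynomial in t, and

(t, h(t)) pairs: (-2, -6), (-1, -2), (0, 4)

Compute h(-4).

Write h(t) = at² + bt + c; the 3 given values yield a linear system in the 3 coefficients.
Solving, h(t) = t² + 7t + 4.
Then h(-4) = -8.

-8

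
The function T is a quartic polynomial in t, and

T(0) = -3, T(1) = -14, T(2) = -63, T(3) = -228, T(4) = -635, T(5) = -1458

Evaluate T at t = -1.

First differences: -11, -49, -165, -407, -823. Second differences: -38, -116, -242, -416. Third differences: -78, -126, -174. Fourth differences: -48, -48.
Level-4 differences are constant, so T has degree 4.
Fitting a degree-4 polynomial gives T(t) = -2t^4 - t³ - 2t² - 6t - 3.
Then T(-1) = 0.

0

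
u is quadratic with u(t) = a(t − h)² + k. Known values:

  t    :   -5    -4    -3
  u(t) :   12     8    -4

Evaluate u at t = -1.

-52

First differences -4, -12; second difference -8 = 2a, so a = -4.
Expanding, the t-coefficient is −2ah = 8h; matching it to the data gives h = -5, and then k = 12.
So u(t) = -4(t + 5)² + 12.
u(-1) = -4·4² + 12 = -52.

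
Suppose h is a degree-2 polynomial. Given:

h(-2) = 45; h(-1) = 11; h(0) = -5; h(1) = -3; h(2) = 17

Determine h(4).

Write h(t) = at² + bt + c; the 5 given values yield a linear system in the 3 coefficients.
Solving, h(t) = 9t² - 7t - 5.
Then h(4) = 111.

111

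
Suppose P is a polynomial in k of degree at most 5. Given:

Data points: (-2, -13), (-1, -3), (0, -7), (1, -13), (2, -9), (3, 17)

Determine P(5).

183

Write P(k) = ak^5 + bk^4 + ck³ + dk² + ek + p; the 6 given values yield a linear system in the 6 coefficients.
Solving, the top 2 coefficients vanish, and P(k) = 2k³ - k² - 7k - 7.
Then P(5) = 183.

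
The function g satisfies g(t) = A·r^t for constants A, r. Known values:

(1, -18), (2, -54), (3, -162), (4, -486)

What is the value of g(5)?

-1458

Consecutive ratio: -54/(-18) = 3, and -162/(-54) = 3, so r = 3.
Then A·3^1 = -18 gives A = -6, and g(t) = -6·3^t.
g(5) = -6·3^5 = -1458.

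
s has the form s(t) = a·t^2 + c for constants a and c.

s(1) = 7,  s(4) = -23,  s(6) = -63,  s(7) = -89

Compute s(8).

-119

From s(1) = 7 and s(4) = -23: 1a + c = 7 and 16a + c = -23.
Subtracting: 15a = -30, so a = -2; then c = 7 − (-2)·1 = 9.
So s(t) = -2t² + 9, and s(8) = -119.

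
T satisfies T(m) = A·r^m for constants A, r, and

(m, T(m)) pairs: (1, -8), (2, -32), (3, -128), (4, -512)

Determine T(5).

Consecutive ratio: -32/(-8) = 4, and -128/(-32) = 4, so r = 4.
Then A·4^1 = -8 gives A = -2, and T(m) = -2·4^m.
T(5) = -2·4^5 = -2048.

-2048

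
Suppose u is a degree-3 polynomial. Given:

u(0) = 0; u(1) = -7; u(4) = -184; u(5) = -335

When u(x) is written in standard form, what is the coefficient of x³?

-2

Write u(x) = ax³ + bx² + cx + d; the 4 given values yield a linear system in the 4 coefficients.
Solving, u(x) = -2x³ - 3x² - 2x.
The coefficient of x³ is -2.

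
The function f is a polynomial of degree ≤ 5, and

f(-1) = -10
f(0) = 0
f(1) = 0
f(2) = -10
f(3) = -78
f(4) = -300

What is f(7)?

Write f(n) = an^5 + bn^4 + cn³ + dn² + en + p; the 6 given values yield a linear system in the 6 coefficients.
Solving, the leading coefficient vanishes, and f(n) = -2n^4 + 4n³ - 3n² + n.
Then f(7) = -3570.

-3570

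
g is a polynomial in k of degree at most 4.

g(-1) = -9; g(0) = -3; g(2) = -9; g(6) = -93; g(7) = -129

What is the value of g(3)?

-21

Write g(k) = ak^4 + bk³ + ck² + dk + e; the 5 given values yield a linear system in the 5 coefficients.
Solving, the top 2 coefficients vanish, and g(k) = -3k² + 3k - 3.
Then g(3) = -21.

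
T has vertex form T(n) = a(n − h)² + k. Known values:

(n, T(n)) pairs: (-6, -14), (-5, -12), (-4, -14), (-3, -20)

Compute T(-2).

-30

First differences 2, -2, -6; second difference -4 = 2a, so a = -2.
Expanding, the n-coefficient is −2ah = 4h; matching it to the data gives h = -5, and then k = -12.
So T(n) = -2(n + 5)² − 12.
T(-2) = -2·3² − 12 = -30.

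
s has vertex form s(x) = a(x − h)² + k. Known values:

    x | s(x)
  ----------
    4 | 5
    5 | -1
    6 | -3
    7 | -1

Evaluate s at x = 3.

First differences -6, -2, 2; second difference 4 = 2a, so a = 2.
Expanding, the x-coefficient is −2ah = -4h; matching it to the data gives h = 6, and then k = -3.
So s(x) = 2(x − 6)² − 3.
s(3) = 2·(-3)² − 3 = 15.

15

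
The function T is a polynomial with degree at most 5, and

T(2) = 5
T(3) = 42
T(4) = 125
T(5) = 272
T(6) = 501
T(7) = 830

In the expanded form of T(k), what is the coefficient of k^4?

First differences: 37, 83, 147, 229, 329. Second differences: 46, 64, 82, 100. Third differences: 18, 18, 18.
Level-3 differences are constant, so T has degree 3.
Fitting a degree-3 polynomial gives T(k) = 3k³ - 4k² - 3.
The coefficient of k^4 is 0.

0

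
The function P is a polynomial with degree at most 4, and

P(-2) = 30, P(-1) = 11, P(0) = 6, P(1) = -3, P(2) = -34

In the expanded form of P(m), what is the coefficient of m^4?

0

First differences: -19, -5, -9, -31. Second differences: 14, -4, -22. Third differences: -18, -18.
Level-3 differences are constant, so P has degree 3.
Fitting a degree-3 polynomial gives P(m) = -3m³ - 2m² - 4m + 6.
The coefficient of m^4 is 0.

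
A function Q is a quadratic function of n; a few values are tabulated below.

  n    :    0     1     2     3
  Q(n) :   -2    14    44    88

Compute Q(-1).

Write Q(n) = an² + bn + c; the 4 given values yield a linear system in the 3 coefficients.
Solving, Q(n) = 7n² + 9n - 2.
Then Q(-1) = -4.

-4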